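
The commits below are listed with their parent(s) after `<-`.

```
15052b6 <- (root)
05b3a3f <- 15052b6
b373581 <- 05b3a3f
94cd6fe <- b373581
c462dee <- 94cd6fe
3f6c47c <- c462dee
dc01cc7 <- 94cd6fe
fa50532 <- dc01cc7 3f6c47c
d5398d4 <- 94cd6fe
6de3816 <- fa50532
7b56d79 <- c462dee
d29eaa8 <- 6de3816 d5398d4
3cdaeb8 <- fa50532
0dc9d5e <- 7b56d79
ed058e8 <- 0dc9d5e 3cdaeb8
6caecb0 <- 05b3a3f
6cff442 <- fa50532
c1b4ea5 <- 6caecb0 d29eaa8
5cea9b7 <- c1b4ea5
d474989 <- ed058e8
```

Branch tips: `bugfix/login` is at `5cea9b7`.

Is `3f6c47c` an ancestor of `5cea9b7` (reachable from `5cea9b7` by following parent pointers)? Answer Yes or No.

Yes

Ancestors of 5cea9b7 (commits reachable by following parents): {05b3a3f, 15052b6, 3f6c47c, 5cea9b7, 6caecb0, 6de3816, 94cd6fe, b373581, c1b4ea5, c462dee, d29eaa8, d5398d4, dc01cc7, fa50532}.
3f6c47c is in that set, so it is an ancestor of 5cea9b7.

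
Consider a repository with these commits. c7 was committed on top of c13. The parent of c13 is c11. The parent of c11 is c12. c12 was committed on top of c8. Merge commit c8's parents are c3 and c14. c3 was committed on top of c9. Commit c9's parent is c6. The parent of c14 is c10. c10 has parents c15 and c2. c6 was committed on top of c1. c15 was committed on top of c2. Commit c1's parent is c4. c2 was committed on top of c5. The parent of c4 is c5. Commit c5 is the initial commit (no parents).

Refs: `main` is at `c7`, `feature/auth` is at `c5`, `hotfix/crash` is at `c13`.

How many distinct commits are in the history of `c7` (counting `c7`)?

15

Walking parent pointers from c7: reachable set = {c1, c10, c11, c12, c13, c14, c15, c2, c3, c4, c5, c6, c7, c8, c9}.
That is 15 commits.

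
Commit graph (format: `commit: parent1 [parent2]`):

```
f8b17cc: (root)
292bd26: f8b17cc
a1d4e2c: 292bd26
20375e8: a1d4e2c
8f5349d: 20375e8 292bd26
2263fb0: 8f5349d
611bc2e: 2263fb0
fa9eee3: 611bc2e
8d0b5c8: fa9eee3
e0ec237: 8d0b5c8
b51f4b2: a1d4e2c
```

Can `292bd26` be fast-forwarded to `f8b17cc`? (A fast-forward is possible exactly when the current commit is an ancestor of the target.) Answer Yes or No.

No

A fast-forward from 292bd26 to f8b17cc is possible iff 292bd26 is an ancestor of f8b17cc.
Ancestors of f8b17cc: {f8b17cc}.
292bd26 is not among them, so fast-forward is not possible.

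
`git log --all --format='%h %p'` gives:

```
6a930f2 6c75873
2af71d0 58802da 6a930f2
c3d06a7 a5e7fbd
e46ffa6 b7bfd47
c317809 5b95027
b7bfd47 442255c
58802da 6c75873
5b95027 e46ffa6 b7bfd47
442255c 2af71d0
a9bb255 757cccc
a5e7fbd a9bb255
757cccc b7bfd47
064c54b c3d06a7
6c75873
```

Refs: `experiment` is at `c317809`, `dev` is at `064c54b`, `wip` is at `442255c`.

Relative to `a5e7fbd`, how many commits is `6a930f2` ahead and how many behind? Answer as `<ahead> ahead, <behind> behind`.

Reachable from 6a930f2: {6a930f2, 6c75873}.
Reachable from a5e7fbd: {2af71d0, 442255c, 58802da, 6a930f2, 6c75873, 757cccc, a5e7fbd, a9bb255, b7bfd47}.
Only in 6a930f2's history (ahead): {} — 0.
Only in a5e7fbd's history (behind): {2af71d0, 442255c, 58802da, 757cccc, a5e7fbd, a9bb255, b7bfd47} — 7.

0 ahead, 7 behind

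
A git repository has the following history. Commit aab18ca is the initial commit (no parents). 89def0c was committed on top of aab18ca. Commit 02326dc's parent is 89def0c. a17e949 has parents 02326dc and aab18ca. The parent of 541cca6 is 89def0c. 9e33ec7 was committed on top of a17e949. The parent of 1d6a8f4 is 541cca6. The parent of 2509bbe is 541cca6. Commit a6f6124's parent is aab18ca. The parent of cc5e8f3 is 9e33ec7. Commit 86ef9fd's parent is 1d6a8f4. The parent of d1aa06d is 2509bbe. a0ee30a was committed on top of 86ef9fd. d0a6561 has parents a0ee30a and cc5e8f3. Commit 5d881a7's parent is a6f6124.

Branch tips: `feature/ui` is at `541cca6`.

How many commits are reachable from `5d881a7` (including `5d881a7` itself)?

3

Walking parent pointers from 5d881a7: reachable set = {5d881a7, a6f6124, aab18ca}.
That is 3 commits.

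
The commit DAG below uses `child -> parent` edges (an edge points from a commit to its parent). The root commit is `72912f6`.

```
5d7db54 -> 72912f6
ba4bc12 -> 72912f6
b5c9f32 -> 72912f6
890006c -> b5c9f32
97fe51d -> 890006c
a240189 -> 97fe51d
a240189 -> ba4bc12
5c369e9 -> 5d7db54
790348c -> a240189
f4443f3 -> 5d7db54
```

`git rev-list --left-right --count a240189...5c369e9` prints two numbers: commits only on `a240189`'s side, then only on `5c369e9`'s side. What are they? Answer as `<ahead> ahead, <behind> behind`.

Reachable from a240189: {72912f6, 890006c, 97fe51d, a240189, b5c9f32, ba4bc12}.
Reachable from 5c369e9: {5c369e9, 5d7db54, 72912f6}.
Only in a240189's history (ahead): {890006c, 97fe51d, a240189, b5c9f32, ba4bc12} — 5.
Only in 5c369e9's history (behind): {5c369e9, 5d7db54} — 2.

5 ahead, 2 behind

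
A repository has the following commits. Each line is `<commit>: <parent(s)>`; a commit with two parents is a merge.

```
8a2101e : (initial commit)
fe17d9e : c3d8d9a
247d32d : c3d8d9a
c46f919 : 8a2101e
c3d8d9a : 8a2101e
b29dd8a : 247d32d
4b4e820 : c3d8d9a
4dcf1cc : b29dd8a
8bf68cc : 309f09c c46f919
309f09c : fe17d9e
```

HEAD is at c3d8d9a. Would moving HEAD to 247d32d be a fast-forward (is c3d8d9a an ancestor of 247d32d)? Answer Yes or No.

Yes

A fast-forward from c3d8d9a to 247d32d is possible iff c3d8d9a is an ancestor of 247d32d.
Ancestors of 247d32d: {247d32d, 8a2101e, c3d8d9a}.
c3d8d9a is among them, so fast-forward is possible.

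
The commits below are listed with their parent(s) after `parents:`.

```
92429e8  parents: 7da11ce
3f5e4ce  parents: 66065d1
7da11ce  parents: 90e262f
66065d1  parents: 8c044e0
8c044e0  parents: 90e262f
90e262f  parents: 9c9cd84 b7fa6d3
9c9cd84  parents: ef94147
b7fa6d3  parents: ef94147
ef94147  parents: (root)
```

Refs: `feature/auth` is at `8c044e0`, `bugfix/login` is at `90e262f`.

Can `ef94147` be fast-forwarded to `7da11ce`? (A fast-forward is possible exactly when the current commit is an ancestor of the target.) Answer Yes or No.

A fast-forward from ef94147 to 7da11ce is possible iff ef94147 is an ancestor of 7da11ce.
Ancestors of 7da11ce: {7da11ce, 90e262f, 9c9cd84, b7fa6d3, ef94147}.
ef94147 is among them, so fast-forward is possible.

Yes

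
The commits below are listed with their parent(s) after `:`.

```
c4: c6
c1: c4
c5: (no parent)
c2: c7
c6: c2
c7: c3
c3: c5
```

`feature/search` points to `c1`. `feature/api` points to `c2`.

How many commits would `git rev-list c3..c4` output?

4

Reachable from c4: {c2, c3, c4, c5, c6, c7}.
Reachable from c3: {c3, c5}.
In c4's history but not c3's: {c2, c4, c6, c7} — 4 commits.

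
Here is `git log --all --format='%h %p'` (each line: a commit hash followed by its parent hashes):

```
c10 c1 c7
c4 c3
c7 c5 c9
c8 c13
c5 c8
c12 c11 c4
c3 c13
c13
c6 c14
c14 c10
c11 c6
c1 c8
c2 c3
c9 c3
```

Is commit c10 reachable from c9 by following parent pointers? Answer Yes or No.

No

Ancestors of c9: {c13, c3, c9}.
c10 is not in that set, so it is not an ancestor of c9.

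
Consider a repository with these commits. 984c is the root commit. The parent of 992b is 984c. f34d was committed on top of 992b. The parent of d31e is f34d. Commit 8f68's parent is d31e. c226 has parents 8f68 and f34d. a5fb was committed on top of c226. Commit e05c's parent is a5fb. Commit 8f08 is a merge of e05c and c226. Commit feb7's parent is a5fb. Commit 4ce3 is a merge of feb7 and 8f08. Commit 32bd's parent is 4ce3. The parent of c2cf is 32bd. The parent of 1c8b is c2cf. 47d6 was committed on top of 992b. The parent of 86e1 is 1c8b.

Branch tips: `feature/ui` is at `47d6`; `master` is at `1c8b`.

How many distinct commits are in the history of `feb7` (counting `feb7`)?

8

Walking parent pointers from feb7: reachable set = {8f68, 984c, 992b, a5fb, c226, d31e, f34d, feb7}.
That is 8 commits.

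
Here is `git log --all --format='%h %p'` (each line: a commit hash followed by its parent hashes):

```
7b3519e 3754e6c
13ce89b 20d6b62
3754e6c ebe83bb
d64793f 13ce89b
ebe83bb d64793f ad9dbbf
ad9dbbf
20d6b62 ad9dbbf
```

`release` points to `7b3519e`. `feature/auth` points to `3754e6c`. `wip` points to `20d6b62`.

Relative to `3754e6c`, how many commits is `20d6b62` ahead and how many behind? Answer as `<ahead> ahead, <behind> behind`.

0 ahead, 4 behind

Reachable from 20d6b62: {20d6b62, ad9dbbf}.
Reachable from 3754e6c: {13ce89b, 20d6b62, 3754e6c, ad9dbbf, d64793f, ebe83bb}.
Only in 20d6b62's history (ahead): {} — 0.
Only in 3754e6c's history (behind): {13ce89b, 3754e6c, d64793f, ebe83bb} — 4.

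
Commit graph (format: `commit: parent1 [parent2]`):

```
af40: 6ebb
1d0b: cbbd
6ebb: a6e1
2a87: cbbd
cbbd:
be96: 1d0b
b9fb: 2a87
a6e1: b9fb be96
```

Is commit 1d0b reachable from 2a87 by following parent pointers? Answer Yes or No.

Ancestors of 2a87: {2a87, cbbd}.
1d0b is not in that set, so it is not an ancestor of 2a87.

No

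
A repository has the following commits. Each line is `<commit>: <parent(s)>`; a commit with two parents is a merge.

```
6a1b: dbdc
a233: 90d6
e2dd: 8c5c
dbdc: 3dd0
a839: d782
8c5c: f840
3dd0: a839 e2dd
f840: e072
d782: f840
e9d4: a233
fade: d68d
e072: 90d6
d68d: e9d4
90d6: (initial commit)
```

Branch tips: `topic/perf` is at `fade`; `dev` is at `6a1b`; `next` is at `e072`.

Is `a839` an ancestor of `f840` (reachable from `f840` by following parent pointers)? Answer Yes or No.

No

Ancestors of f840: {90d6, e072, f840}.
a839 is not in that set, so it is not an ancestor of f840.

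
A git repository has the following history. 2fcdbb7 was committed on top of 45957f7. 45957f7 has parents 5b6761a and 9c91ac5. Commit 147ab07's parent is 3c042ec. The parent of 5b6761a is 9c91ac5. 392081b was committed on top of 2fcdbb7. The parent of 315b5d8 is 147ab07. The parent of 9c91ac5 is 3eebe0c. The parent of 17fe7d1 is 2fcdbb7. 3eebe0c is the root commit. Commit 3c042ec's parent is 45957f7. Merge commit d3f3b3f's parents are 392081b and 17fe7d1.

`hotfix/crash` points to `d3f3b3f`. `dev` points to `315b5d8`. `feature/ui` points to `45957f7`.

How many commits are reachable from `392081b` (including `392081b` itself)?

Walking parent pointers from 392081b: reachable set = {2fcdbb7, 392081b, 3eebe0c, 45957f7, 5b6761a, 9c91ac5}.
That is 6 commits.

6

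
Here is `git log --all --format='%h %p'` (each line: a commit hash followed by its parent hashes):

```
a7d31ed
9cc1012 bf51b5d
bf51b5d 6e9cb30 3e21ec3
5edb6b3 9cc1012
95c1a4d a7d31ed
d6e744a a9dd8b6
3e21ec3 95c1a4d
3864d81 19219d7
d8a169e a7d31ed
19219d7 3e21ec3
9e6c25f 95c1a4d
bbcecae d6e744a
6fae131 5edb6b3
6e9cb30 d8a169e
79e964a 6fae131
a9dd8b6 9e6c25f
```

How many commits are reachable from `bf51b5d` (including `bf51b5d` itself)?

Walking parent pointers from bf51b5d: reachable set = {3e21ec3, 6e9cb30, 95c1a4d, a7d31ed, bf51b5d, d8a169e}.
That is 6 commits.

6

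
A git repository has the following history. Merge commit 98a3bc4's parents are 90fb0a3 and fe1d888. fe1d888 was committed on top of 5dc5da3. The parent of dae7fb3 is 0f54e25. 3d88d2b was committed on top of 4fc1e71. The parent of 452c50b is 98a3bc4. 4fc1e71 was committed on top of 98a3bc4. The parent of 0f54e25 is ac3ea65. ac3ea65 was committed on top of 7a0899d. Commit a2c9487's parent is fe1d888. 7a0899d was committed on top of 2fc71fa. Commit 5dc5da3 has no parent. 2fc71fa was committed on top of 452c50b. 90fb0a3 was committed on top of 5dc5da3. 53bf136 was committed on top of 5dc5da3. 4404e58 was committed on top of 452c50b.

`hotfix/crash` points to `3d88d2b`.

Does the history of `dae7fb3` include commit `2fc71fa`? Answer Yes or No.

Ancestors of dae7fb3 (commits reachable by following parents): {0f54e25, 2fc71fa, 452c50b, 5dc5da3, 7a0899d, 90fb0a3, 98a3bc4, ac3ea65, dae7fb3, fe1d888}.
2fc71fa is in that set, so it is an ancestor of dae7fb3.

Yes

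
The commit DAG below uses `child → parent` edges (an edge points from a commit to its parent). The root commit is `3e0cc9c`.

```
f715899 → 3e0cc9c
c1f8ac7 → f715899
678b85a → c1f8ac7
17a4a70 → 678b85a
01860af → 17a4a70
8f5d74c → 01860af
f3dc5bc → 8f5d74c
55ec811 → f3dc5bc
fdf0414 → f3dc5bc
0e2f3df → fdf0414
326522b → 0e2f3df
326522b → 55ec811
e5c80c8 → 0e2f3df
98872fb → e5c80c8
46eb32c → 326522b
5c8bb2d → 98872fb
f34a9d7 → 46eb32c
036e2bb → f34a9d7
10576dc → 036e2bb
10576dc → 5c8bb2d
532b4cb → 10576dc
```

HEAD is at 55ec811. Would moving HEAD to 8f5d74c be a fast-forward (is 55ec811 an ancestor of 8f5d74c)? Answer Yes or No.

No

A fast-forward from 55ec811 to 8f5d74c is possible iff 55ec811 is an ancestor of 8f5d74c.
Ancestors of 8f5d74c: {01860af, 17a4a70, 3e0cc9c, 678b85a, 8f5d74c, c1f8ac7, f715899}.
55ec811 is not among them, so fast-forward is not possible.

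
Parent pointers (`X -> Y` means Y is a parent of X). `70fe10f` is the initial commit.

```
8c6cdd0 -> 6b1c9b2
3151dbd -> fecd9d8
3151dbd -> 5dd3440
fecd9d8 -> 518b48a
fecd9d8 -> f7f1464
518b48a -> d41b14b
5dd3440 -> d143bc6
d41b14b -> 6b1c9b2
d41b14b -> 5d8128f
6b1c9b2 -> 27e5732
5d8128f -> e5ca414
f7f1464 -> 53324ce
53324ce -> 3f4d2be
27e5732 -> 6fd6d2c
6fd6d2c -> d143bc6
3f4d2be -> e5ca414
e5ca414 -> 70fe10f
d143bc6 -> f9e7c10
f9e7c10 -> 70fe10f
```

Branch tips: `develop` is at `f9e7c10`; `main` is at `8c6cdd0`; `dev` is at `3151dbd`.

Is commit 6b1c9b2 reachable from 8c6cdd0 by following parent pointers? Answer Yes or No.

Ancestors of 8c6cdd0 (commits reachable by following parents): {27e5732, 6b1c9b2, 6fd6d2c, 70fe10f, 8c6cdd0, d143bc6, f9e7c10}.
6b1c9b2 is in that set, so it is an ancestor of 8c6cdd0.

Yes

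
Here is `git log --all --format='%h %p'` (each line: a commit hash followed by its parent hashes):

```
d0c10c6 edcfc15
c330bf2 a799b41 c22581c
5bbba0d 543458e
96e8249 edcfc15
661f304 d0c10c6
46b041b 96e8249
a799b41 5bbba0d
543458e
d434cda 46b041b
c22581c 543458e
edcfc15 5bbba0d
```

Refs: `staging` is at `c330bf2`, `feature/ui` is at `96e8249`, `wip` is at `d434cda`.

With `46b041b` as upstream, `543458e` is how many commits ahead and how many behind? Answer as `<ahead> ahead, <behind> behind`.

Reachable from 543458e: {543458e}.
Reachable from 46b041b: {46b041b, 543458e, 5bbba0d, 96e8249, edcfc15}.
Only in 543458e's history (ahead): {} — 0.
Only in 46b041b's history (behind): {46b041b, 5bbba0d, 96e8249, edcfc15} — 4.

0 ahead, 4 behind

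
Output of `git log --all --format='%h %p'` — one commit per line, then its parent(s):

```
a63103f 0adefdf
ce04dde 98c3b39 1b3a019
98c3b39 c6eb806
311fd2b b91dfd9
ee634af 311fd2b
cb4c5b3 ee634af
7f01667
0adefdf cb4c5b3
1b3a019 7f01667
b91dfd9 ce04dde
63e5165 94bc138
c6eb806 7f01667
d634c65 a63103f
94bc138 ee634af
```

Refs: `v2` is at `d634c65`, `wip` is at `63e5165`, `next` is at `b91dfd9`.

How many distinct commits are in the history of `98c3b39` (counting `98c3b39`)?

Walking parent pointers from 98c3b39: reachable set = {7f01667, 98c3b39, c6eb806}.
That is 3 commits.

3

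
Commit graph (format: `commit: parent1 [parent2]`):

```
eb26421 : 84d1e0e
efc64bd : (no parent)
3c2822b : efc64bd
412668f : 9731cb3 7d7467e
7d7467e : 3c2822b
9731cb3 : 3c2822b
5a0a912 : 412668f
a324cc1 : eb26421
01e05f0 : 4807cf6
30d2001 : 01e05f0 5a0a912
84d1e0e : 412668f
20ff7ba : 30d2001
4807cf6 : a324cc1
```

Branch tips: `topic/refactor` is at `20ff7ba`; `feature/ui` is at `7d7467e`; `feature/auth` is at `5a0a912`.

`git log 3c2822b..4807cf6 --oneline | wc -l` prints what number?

7

Reachable from 4807cf6: {3c2822b, 412668f, 4807cf6, 7d7467e, 84d1e0e, 9731cb3, a324cc1, eb26421, efc64bd}.
Reachable from 3c2822b: {3c2822b, efc64bd}.
In 4807cf6's history but not 3c2822b's: {412668f, 4807cf6, 7d7467e, 84d1e0e, 9731cb3, a324cc1, eb26421} — 7 commits.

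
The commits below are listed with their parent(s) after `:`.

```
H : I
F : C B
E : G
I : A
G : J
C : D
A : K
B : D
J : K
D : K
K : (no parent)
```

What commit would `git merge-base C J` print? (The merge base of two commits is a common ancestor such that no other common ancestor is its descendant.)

Ancestors of C: {C, D, K}.
Ancestors of J: {J, K}.
Common ancestors: {K}.
The only common ancestor is K, so it is the merge base.

K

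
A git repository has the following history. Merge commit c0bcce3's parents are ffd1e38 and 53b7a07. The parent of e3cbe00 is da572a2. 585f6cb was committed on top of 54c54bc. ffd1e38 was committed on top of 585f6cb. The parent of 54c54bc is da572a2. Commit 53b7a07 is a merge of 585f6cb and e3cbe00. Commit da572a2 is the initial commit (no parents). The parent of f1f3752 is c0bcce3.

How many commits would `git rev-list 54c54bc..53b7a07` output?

3

Reachable from 53b7a07: {53b7a07, 54c54bc, 585f6cb, da572a2, e3cbe00}.
Reachable from 54c54bc: {54c54bc, da572a2}.
In 53b7a07's history but not 54c54bc's: {53b7a07, 585f6cb, e3cbe00} — 3 commits.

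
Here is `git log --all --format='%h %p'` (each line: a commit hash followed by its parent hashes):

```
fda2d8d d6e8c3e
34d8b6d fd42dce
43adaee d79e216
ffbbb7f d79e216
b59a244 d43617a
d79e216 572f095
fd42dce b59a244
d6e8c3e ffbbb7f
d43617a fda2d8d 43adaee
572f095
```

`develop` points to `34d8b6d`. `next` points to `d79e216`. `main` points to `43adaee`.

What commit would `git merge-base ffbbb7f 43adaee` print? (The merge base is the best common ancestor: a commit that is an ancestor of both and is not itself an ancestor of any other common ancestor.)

d79e216

Ancestors of ffbbb7f: {572f095, d79e216, ffbbb7f}.
Ancestors of 43adaee: {43adaee, 572f095, d79e216}.
Common ancestors: {572f095, d79e216}.
Among these, d79e216 is not an ancestor of any other common ancestor — it is the merge base.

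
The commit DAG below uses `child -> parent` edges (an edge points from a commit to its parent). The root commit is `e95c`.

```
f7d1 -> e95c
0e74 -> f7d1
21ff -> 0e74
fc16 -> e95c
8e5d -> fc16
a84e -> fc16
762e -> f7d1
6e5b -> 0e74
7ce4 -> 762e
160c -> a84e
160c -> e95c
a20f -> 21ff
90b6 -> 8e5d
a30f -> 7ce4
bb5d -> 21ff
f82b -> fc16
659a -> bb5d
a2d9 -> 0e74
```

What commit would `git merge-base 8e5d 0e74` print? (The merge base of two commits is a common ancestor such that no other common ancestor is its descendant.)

e95c

Ancestors of 8e5d: {8e5d, e95c, fc16}.
Ancestors of 0e74: {0e74, e95c, f7d1}.
Common ancestors: {e95c}.
The only common ancestor is e95c, so it is the merge base.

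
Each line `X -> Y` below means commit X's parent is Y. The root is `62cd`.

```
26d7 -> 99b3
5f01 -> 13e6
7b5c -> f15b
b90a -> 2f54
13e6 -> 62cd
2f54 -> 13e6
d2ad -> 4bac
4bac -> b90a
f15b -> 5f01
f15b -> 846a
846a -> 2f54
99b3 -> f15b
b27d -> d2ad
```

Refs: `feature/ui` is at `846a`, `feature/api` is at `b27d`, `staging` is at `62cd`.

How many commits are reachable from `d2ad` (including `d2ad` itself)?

Walking parent pointers from d2ad: reachable set = {13e6, 2f54, 4bac, 62cd, b90a, d2ad}.
That is 6 commits.

6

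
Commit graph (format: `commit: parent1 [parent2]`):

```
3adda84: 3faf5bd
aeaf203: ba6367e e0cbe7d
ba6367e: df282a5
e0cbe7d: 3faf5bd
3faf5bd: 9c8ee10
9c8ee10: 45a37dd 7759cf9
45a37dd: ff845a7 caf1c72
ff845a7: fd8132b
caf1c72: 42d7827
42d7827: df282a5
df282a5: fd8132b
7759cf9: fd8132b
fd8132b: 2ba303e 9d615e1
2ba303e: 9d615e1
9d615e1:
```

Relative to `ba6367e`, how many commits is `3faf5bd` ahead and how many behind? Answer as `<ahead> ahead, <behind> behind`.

7 ahead, 1 behind

Reachable from 3faf5bd: {2ba303e, 3faf5bd, 42d7827, 45a37dd, 7759cf9, 9c8ee10, 9d615e1, caf1c72, df282a5, fd8132b, ff845a7}.
Reachable from ba6367e: {2ba303e, 9d615e1, ba6367e, df282a5, fd8132b}.
Only in 3faf5bd's history (ahead): {3faf5bd, 42d7827, 45a37dd, 7759cf9, 9c8ee10, caf1c72, ff845a7} — 7.
Only in ba6367e's history (behind): {ba6367e} — 1.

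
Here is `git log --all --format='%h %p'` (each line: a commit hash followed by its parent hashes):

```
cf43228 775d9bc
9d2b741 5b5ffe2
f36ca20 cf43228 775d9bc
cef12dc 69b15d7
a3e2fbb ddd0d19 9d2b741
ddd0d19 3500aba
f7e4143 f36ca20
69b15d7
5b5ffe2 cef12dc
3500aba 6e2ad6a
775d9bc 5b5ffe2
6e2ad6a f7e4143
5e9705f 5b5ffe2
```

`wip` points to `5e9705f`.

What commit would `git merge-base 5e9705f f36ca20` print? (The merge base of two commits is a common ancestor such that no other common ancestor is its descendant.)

Ancestors of 5e9705f: {5b5ffe2, 5e9705f, 69b15d7, cef12dc}.
Ancestors of f36ca20: {5b5ffe2, 69b15d7, 775d9bc, cef12dc, cf43228, f36ca20}.
Common ancestors: {5b5ffe2, 69b15d7, cef12dc}.
Among these, 5b5ffe2 is not an ancestor of any other common ancestor — it is the merge base.

5b5ffe2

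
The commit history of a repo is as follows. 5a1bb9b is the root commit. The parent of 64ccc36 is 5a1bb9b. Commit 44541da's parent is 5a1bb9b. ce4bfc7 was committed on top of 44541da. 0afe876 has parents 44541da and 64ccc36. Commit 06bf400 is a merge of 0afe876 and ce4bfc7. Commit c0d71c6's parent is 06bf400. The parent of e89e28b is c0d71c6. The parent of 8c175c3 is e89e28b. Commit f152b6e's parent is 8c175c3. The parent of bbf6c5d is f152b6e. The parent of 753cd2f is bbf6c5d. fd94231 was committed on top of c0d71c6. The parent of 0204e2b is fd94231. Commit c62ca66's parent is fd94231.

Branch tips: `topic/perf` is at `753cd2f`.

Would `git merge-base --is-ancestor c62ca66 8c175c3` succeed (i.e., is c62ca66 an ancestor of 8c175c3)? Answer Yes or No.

Ancestors of 8c175c3: {06bf400, 0afe876, 44541da, 5a1bb9b, 64ccc36, 8c175c3, c0d71c6, ce4bfc7, e89e28b}.
c62ca66 is not in that set, so it is not an ancestor of 8c175c3.

No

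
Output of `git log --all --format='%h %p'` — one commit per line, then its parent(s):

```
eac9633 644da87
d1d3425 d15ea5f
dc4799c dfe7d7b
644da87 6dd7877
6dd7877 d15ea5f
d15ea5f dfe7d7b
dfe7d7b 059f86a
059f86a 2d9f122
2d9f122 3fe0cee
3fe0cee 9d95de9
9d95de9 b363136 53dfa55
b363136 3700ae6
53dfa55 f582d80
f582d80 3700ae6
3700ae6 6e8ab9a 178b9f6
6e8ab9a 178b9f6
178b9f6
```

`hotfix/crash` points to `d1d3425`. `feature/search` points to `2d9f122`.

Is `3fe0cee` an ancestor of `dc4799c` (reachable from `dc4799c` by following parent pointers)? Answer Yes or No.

Ancestors of dc4799c (commits reachable by following parents): {059f86a, 178b9f6, 2d9f122, 3700ae6, 3fe0cee, 53dfa55, 6e8ab9a, 9d95de9, b363136, dc4799c, dfe7d7b, f582d80}.
3fe0cee is in that set, so it is an ancestor of dc4799c.

Yes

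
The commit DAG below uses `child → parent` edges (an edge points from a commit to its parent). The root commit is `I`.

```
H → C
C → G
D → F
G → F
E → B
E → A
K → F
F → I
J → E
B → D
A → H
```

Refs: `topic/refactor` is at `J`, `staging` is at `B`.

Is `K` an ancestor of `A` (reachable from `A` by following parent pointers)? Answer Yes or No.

Ancestors of A: {A, C, F, G, H, I}.
K is not in that set, so it is not an ancestor of A.

No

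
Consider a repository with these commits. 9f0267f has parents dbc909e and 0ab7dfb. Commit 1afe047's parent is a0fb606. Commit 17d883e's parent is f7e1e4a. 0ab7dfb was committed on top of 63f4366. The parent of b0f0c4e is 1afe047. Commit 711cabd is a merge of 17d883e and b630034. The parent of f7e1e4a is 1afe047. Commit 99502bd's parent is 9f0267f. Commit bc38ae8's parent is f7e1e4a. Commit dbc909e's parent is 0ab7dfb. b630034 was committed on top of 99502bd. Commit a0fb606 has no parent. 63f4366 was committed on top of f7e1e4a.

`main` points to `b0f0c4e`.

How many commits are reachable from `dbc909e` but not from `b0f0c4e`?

Reachable from dbc909e: {0ab7dfb, 1afe047, 63f4366, a0fb606, dbc909e, f7e1e4a}.
Reachable from b0f0c4e: {1afe047, a0fb606, b0f0c4e}.
In dbc909e's history but not b0f0c4e's: {0ab7dfb, 63f4366, dbc909e, f7e1e4a} — 4 commits.

4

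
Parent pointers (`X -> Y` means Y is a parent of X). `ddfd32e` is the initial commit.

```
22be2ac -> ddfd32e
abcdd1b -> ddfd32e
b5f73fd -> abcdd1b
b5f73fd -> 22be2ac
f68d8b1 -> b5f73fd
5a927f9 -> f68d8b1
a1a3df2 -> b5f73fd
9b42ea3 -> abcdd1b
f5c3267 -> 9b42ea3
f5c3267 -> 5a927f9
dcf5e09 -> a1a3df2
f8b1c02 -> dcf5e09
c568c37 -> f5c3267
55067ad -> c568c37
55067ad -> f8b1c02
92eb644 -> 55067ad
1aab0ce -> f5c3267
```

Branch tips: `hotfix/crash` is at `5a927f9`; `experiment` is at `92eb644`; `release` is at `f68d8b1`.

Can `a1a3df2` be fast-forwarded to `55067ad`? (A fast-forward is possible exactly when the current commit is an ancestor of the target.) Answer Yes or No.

A fast-forward from a1a3df2 to 55067ad is possible iff a1a3df2 is an ancestor of 55067ad.
Ancestors of 55067ad: {22be2ac, 55067ad, 5a927f9, 9b42ea3, a1a3df2, abcdd1b, b5f73fd, c568c37, dcf5e09, ddfd32e, f5c3267, f68d8b1, f8b1c02}.
a1a3df2 is among them, so fast-forward is possible.

Yes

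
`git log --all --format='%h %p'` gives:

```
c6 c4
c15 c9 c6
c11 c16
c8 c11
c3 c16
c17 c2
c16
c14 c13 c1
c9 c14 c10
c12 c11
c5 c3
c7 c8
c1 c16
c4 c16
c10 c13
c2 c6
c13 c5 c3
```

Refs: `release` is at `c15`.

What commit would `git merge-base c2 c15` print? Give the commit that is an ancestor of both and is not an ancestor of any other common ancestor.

Ancestors of c2: {c16, c2, c4, c6}.
Ancestors of c15: {c1, c10, c13, c14, c15, c16, c3, c4, c5, c6, c9}.
Common ancestors: {c16, c4, c6}.
Among these, c6 is not an ancestor of any other common ancestor — it is the merge base.

c6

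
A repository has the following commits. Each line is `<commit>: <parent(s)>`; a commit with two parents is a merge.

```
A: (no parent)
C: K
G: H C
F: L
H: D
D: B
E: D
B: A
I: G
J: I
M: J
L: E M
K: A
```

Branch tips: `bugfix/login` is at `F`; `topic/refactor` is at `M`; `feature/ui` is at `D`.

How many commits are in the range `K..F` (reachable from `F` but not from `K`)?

Reachable from F: {A, B, C, D, E, F, G, H, I, J, K, L, M}.
Reachable from K: {A, K}.
In F's history but not K's: {B, C, D, E, F, G, H, I, J, L, M} — 11 commits.

11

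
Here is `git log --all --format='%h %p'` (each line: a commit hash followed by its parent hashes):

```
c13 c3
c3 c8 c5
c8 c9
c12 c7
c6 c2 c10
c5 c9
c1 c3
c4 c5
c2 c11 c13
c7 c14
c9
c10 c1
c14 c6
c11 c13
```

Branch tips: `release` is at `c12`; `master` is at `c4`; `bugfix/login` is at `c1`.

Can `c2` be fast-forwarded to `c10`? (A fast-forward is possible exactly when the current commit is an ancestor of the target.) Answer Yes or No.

A fast-forward from c2 to c10 is possible iff c2 is an ancestor of c10.
Ancestors of c10: {c1, c10, c3, c5, c8, c9}.
c2 is not among them, so fast-forward is not possible.

No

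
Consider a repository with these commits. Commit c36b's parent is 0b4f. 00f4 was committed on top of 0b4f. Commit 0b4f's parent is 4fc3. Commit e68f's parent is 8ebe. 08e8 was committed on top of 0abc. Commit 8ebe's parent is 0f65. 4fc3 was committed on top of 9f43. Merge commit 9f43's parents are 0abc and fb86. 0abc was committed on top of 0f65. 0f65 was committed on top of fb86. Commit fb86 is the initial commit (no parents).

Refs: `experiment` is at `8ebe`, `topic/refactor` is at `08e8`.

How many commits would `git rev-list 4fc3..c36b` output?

Reachable from c36b: {0abc, 0b4f, 0f65, 4fc3, 9f43, c36b, fb86}.
Reachable from 4fc3: {0abc, 0f65, 4fc3, 9f43, fb86}.
In c36b's history but not 4fc3's: {0b4f, c36b} — 2 commits.

2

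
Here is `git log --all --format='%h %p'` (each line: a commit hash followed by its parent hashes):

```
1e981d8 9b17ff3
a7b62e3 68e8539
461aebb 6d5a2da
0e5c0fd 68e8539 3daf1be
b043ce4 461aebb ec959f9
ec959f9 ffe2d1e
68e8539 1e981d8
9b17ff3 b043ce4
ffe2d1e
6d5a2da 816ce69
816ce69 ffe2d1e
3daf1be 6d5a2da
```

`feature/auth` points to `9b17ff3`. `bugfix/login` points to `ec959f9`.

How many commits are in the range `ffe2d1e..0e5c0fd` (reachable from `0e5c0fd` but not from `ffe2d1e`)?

10

Reachable from 0e5c0fd: {0e5c0fd, 1e981d8, 3daf1be, 461aebb, 68e8539, 6d5a2da, 816ce69, 9b17ff3, b043ce4, ec959f9, ffe2d1e}.
Reachable from ffe2d1e: {ffe2d1e}.
In 0e5c0fd's history but not ffe2d1e's: {0e5c0fd, 1e981d8, 3daf1be, 461aebb, 68e8539, 6d5a2da, 816ce69, 9b17ff3, b043ce4, ec959f9} — 10 commits.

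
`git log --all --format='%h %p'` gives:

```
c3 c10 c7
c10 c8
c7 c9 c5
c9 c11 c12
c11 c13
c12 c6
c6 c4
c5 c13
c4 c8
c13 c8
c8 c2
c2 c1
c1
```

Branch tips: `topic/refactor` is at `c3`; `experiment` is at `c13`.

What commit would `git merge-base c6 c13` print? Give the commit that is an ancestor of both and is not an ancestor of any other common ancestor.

Ancestors of c6: {c1, c2, c4, c6, c8}.
Ancestors of c13: {c1, c13, c2, c8}.
Common ancestors: {c1, c2, c8}.
Among these, c8 is not an ancestor of any other common ancestor — it is the merge base.

c8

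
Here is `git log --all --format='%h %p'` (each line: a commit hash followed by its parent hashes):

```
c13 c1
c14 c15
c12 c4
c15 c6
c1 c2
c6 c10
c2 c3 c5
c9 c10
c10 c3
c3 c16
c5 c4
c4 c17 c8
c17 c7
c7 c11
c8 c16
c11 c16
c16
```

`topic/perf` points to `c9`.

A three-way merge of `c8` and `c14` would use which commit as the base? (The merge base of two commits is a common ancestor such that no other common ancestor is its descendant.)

c16

Ancestors of c8: {c16, c8}.
Ancestors of c14: {c10, c14, c15, c16, c3, c6}.
Common ancestors: {c16}.
The only common ancestor is c16, so it is the merge base.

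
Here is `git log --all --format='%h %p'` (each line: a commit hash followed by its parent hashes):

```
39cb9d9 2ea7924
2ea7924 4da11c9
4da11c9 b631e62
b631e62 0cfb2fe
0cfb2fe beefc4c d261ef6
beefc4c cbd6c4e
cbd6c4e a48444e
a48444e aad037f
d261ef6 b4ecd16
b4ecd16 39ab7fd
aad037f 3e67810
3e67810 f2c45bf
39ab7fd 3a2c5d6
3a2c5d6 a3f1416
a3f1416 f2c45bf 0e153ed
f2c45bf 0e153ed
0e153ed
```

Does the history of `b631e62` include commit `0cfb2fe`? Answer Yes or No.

Yes

Ancestors of b631e62 (commits reachable by following parents): {0cfb2fe, 0e153ed, 39ab7fd, 3a2c5d6, 3e67810, a3f1416, a48444e, aad037f, b4ecd16, b631e62, beefc4c, cbd6c4e, d261ef6, f2c45bf}.
0cfb2fe is in that set, so it is an ancestor of b631e62.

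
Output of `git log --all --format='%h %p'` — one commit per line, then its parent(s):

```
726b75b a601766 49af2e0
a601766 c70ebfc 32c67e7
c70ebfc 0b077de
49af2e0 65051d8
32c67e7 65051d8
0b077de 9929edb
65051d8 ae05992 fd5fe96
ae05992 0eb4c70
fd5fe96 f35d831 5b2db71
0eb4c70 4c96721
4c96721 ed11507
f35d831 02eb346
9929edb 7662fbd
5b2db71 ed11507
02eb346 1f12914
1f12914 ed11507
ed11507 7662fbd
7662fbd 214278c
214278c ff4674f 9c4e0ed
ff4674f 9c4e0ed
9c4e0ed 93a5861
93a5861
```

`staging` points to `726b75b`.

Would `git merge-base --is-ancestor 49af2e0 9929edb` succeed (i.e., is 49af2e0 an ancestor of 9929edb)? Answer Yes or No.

No

Ancestors of 9929edb: {214278c, 7662fbd, 93a5861, 9929edb, 9c4e0ed, ff4674f}.
49af2e0 is not in that set, so it is not an ancestor of 9929edb.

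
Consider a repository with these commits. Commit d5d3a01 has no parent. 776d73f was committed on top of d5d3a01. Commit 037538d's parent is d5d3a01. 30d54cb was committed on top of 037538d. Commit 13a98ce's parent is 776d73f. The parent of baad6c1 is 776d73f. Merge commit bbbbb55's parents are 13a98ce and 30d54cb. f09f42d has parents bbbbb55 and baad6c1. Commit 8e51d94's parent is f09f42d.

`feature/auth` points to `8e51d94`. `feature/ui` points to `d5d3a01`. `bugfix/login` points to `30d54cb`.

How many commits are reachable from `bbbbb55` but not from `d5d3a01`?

Reachable from bbbbb55: {037538d, 13a98ce, 30d54cb, 776d73f, bbbbb55, d5d3a01}.
Reachable from d5d3a01: {d5d3a01}.
In bbbbb55's history but not d5d3a01's: {037538d, 13a98ce, 30d54cb, 776d73f, bbbbb55} — 5 commits.

5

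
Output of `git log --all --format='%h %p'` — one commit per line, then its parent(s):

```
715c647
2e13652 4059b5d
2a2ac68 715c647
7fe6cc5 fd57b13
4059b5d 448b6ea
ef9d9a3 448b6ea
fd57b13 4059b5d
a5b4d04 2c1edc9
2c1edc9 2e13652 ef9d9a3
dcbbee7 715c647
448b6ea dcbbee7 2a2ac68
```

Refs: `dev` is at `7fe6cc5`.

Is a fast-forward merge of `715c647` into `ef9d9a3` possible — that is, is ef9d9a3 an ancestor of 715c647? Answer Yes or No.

A fast-forward from ef9d9a3 to 715c647 is possible iff ef9d9a3 is an ancestor of 715c647.
Ancestors of 715c647: {715c647}.
ef9d9a3 is not among them, so fast-forward is not possible.

No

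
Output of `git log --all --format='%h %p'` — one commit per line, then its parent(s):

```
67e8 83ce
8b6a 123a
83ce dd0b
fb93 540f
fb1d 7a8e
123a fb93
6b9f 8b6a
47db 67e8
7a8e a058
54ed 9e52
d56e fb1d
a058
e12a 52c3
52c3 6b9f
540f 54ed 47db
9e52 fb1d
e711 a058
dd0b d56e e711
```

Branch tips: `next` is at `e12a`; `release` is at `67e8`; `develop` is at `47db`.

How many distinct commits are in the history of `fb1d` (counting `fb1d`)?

3

Walking parent pointers from fb1d: reachable set = {7a8e, a058, fb1d}.
That is 3 commits.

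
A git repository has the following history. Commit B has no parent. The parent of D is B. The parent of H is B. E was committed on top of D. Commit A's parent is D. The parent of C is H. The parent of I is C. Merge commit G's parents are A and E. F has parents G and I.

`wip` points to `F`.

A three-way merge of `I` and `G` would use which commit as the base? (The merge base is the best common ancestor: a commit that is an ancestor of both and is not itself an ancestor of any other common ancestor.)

Ancestors of I: {B, C, H, I}.
Ancestors of G: {A, B, D, E, G}.
Common ancestors: {B}.
The only common ancestor is B, so it is the merge base.

B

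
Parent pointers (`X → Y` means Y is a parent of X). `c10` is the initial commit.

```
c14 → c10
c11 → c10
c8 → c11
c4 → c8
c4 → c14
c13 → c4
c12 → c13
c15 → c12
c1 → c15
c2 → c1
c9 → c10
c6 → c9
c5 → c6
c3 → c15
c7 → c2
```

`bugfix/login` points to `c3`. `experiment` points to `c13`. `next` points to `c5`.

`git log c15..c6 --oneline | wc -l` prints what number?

2

Reachable from c6: {c10, c6, c9}.
Reachable from c15: {c10, c11, c12, c13, c14, c15, c4, c8}.
In c6's history but not c15's: {c6, c9} — 2 commits.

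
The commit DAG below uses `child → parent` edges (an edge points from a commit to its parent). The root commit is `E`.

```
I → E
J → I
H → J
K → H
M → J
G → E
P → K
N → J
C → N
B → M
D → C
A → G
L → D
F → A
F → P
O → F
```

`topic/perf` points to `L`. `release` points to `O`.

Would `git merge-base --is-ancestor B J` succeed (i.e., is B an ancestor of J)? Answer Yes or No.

Ancestors of J: {E, I, J}.
B is not in that set, so it is not an ancestor of J.

No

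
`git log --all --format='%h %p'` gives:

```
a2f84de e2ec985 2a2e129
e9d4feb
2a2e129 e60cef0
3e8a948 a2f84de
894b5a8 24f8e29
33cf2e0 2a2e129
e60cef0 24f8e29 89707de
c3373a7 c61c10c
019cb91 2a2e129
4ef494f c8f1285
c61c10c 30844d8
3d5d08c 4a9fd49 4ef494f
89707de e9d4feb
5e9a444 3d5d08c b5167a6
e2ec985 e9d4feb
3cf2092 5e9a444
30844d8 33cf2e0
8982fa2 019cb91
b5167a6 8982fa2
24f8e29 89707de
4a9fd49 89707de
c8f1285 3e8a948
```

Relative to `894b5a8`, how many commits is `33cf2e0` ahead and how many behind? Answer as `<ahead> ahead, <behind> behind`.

3 ahead, 1 behind

Reachable from 33cf2e0: {24f8e29, 2a2e129, 33cf2e0, 89707de, e60cef0, e9d4feb}.
Reachable from 894b5a8: {24f8e29, 894b5a8, 89707de, e9d4feb}.
Only in 33cf2e0's history (ahead): {2a2e129, 33cf2e0, e60cef0} — 3.
Only in 894b5a8's history (behind): {894b5a8} — 1.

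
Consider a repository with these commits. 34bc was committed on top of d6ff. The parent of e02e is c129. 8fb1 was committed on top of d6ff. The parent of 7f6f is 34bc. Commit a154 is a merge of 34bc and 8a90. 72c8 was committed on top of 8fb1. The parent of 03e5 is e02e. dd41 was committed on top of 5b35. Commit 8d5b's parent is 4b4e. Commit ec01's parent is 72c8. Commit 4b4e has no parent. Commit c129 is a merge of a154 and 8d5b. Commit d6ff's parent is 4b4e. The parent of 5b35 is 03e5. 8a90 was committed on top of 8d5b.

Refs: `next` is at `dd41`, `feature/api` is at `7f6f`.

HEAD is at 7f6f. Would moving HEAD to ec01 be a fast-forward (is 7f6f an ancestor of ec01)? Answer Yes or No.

A fast-forward from 7f6f to ec01 is possible iff 7f6f is an ancestor of ec01.
Ancestors of ec01: {4b4e, 72c8, 8fb1, d6ff, ec01}.
7f6f is not among them, so fast-forward is not possible.

No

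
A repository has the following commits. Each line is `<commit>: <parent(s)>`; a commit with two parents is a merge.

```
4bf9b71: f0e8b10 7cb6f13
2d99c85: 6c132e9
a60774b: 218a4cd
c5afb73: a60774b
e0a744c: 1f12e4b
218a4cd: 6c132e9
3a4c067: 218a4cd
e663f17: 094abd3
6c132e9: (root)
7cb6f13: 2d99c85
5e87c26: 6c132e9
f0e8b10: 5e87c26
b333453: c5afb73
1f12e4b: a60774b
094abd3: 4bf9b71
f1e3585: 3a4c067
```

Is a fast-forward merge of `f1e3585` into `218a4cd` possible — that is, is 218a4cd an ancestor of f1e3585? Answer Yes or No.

Yes

A fast-forward from 218a4cd to f1e3585 is possible iff 218a4cd is an ancestor of f1e3585.
Ancestors of f1e3585: {218a4cd, 3a4c067, 6c132e9, f1e3585}.
218a4cd is among them, so fast-forward is possible.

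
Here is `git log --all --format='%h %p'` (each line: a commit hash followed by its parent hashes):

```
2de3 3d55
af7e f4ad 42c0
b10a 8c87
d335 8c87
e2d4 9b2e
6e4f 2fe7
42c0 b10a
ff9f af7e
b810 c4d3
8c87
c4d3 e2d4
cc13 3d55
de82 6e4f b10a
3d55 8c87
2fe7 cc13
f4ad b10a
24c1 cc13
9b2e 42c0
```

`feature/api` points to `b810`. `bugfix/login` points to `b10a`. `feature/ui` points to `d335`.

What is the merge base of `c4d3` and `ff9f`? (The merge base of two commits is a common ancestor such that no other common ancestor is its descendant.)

Ancestors of c4d3: {42c0, 8c87, 9b2e, b10a, c4d3, e2d4}.
Ancestors of ff9f: {42c0, 8c87, af7e, b10a, f4ad, ff9f}.
Common ancestors: {42c0, 8c87, b10a}.
Among these, 42c0 is not an ancestor of any other common ancestor — it is the merge base.

42c0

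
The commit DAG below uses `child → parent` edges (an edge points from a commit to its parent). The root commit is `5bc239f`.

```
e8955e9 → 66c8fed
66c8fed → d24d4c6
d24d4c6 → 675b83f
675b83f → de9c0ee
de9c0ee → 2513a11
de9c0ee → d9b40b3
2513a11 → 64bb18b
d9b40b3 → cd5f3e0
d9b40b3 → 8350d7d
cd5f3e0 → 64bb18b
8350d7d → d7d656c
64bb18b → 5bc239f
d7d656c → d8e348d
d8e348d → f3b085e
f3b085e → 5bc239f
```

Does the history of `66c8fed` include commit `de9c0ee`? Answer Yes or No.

Yes

Ancestors of 66c8fed (commits reachable by following parents): {2513a11, 5bc239f, 64bb18b, 66c8fed, 675b83f, 8350d7d, cd5f3e0, d24d4c6, d7d656c, d8e348d, d9b40b3, de9c0ee, f3b085e}.
de9c0ee is in that set, so it is an ancestor of 66c8fed.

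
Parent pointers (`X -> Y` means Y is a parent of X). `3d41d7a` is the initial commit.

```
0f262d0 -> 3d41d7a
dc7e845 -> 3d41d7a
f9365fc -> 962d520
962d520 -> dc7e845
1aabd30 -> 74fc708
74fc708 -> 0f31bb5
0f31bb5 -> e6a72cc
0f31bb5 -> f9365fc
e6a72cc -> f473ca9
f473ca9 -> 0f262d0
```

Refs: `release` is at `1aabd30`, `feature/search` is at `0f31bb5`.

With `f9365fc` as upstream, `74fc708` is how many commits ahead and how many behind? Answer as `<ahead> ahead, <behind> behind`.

5 ahead, 0 behind

Reachable from 74fc708: {0f262d0, 0f31bb5, 3d41d7a, 74fc708, 962d520, dc7e845, e6a72cc, f473ca9, f9365fc}.
Reachable from f9365fc: {3d41d7a, 962d520, dc7e845, f9365fc}.
Only in 74fc708's history (ahead): {0f262d0, 0f31bb5, 74fc708, e6a72cc, f473ca9} — 5.
Only in f9365fc's history (behind): {} — 0.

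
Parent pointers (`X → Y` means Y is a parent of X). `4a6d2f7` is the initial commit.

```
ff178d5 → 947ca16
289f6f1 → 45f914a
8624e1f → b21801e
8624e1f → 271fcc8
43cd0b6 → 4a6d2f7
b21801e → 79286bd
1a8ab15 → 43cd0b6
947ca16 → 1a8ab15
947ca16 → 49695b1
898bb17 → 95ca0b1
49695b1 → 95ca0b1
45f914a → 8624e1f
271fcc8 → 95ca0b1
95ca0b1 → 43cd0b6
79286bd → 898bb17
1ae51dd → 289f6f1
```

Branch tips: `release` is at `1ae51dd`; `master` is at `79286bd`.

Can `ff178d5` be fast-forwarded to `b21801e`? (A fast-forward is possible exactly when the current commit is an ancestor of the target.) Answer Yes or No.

A fast-forward from ff178d5 to b21801e is possible iff ff178d5 is an ancestor of b21801e.
Ancestors of b21801e: {43cd0b6, 4a6d2f7, 79286bd, 898bb17, 95ca0b1, b21801e}.
ff178d5 is not among them, so fast-forward is not possible.

No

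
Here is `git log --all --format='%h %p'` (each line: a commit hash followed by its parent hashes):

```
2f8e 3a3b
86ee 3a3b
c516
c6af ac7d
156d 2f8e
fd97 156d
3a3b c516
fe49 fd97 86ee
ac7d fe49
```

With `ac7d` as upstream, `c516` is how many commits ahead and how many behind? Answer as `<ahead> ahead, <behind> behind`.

0 ahead, 7 behind

Reachable from c516: {c516}.
Reachable from ac7d: {156d, 2f8e, 3a3b, 86ee, ac7d, c516, fd97, fe49}.
Only in c516's history (ahead): {} — 0.
Only in ac7d's history (behind): {156d, 2f8e, 3a3b, 86ee, ac7d, fd97, fe49} — 7.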